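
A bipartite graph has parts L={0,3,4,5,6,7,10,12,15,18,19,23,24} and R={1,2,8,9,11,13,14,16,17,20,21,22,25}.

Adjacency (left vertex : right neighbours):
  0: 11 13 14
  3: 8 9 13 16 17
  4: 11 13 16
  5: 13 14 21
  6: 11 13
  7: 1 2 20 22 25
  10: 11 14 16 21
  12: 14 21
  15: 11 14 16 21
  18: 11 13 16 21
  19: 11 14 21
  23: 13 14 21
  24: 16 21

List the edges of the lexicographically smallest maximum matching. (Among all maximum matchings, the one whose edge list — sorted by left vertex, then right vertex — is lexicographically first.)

Lex-smallest maximum matching: {(0,11), (3,8), (4,13), (5,14), (7,1), (10,16), (12,21)}

|M| = 7 (so the lex-smallest maximum matching has 7 edges)
process left vertices in ascending order; for each, take the smallest-labelled available neighbour that still permits 7 edges overall, or leave it unmatched if none does
lex-smallest matching: {0-11, 3-8, 4-13, 5-14, 7-1, 10-16, 12-21}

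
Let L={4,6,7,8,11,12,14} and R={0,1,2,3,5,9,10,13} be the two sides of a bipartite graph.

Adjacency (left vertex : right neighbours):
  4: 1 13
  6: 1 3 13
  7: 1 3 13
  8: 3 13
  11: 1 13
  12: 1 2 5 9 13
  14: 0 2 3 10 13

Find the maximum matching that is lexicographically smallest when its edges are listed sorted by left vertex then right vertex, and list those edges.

|M| = 5 (so the lex-smallest maximum matching has 5 edges)
process left vertices in ascending order; for each, take the smallest-labelled available neighbour that still permits 5 edges overall, or leave it unmatched if none does
lex-smallest matching: {4-1, 6-3, 7-13, 12-2, 14-0}

Lex-smallest maximum matching: {(4,1), (6,3), (7,13), (12,2), (14,0)}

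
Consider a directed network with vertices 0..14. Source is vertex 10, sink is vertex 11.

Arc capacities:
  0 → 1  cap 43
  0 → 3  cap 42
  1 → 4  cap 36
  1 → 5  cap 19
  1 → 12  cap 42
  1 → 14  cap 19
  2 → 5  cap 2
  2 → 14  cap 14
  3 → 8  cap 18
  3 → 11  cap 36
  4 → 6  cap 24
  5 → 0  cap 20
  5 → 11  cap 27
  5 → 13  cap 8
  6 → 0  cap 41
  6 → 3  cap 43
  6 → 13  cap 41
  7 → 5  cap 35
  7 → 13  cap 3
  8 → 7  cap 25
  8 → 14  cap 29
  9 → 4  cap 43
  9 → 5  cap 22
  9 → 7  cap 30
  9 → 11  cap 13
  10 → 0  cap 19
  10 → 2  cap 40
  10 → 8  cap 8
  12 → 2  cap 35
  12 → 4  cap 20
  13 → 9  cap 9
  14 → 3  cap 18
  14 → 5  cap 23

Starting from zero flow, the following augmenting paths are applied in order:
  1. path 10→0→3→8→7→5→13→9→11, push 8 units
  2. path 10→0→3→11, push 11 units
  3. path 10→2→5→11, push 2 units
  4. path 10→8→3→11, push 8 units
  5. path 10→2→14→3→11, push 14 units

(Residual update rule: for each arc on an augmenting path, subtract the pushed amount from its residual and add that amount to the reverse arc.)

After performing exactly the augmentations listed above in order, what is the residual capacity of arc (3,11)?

Residual capacity of (3,11): 3

after path 1 (10→0→3→8→7→5→13→9→11, push 8): res(3,11)=36
after path 2 (10→0→3→11, push 11): res(3,11)=25
after path 3 (10→2→5→11, push 2): res(3,11)=25
after path 4 (10→8→3→11, push 8): res(3,11)=17
after path 5 (10→2→14→3→11, push 14): res(3,11)=3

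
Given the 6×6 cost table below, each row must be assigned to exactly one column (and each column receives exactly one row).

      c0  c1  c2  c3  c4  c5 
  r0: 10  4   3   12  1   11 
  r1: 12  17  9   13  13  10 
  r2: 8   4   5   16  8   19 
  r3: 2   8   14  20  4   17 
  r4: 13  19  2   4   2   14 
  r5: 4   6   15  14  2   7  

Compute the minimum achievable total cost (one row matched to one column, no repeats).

Minimum assignment cost: 25

optimal assignment: row0→col2 (cost 3), row1→col5 (cost 10), row2→col1 (cost 4), row3→col0 (cost 2), row4→col3 (cost 4), row5→col4 (cost 2)
total = 3 + 10 + 4 + 2 + 4 + 2 = 25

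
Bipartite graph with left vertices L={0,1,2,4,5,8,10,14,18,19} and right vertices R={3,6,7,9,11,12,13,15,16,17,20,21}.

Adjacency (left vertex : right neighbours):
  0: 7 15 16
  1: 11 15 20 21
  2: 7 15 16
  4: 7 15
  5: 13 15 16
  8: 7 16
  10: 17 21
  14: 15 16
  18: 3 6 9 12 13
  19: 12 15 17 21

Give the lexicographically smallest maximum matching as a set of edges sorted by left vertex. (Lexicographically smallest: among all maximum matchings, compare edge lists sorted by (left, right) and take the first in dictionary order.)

|M| = 8 (so the lex-smallest maximum matching has 8 edges)
process left vertices in ascending order; for each, take the smallest-labelled available neighbour that still permits 8 edges overall, or leave it unmatched if none does
lex-smallest matching: {0-7, 1-11, 2-15, 5-13, 8-16, 10-17, 18-3, 19-12}

Lex-smallest maximum matching: {(0,7), (1,11), (2,15), (5,13), (8,16), (10,17), (18,3), (19,12)}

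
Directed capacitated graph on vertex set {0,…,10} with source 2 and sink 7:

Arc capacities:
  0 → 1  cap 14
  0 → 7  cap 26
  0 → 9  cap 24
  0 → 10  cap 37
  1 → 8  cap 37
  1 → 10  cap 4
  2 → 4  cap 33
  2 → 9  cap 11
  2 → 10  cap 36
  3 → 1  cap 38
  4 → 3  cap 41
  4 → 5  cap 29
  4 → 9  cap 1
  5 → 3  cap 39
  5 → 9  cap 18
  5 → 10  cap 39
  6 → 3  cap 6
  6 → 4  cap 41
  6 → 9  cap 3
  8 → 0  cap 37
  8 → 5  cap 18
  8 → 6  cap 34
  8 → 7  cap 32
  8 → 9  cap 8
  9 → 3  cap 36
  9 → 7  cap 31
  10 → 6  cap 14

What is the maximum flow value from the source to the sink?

augment #1: 2→9→7 bottleneck 11, total now 11
augment #2: 2→4→9→7 bottleneck 1, total now 12
augment #3: 2→4→5→9→7 bottleneck 18, total now 30
augment #4: 2→10→6→9→7 bottleneck 1, total now 31
augment #5: 2→4→3→1→8→7 bottleneck 14, total now 45
augment #6: 2→10→6→3→1→8→7 bottleneck 6, total now 51
augment #7: 2→10→6→4→3→1→8→7 bottleneck 7, total now 58

Maximum flow value: 58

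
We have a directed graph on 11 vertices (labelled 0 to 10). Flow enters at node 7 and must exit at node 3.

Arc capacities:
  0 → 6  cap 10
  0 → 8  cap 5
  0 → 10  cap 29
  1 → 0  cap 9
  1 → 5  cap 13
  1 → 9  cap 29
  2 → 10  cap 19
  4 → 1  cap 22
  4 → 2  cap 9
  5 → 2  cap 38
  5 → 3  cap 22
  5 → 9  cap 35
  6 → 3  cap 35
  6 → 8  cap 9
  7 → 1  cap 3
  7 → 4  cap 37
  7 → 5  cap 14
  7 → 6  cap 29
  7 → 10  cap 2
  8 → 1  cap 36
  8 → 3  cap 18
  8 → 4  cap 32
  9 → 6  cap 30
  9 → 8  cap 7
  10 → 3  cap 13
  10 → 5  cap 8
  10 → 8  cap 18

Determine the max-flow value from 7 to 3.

Maximum flow value: 79

augment #1: 7→5→3 bottleneck 14, total now 14
augment #2: 7→6→3 bottleneck 29, total now 43
augment #3: 7→10→3 bottleneck 2, total now 45
augment #4: 7→1→5→3 bottleneck 3, total now 48
augment #5: 7→4→1→5→3 bottleneck 5, total now 53
augment #6: 7→4→2→10→3 bottleneck 9, total now 62
augment #7: 7→4→1→0→6→3 bottleneck 6, total now 68
augment #8: 7→4→1→0→8→3 bottleneck 3, total now 71
augment #9: 7→4→1→9→8→3 bottleneck 7, total now 78
augment #10: 7→4→1→5→2→10→3 bottleneck 1, total now 79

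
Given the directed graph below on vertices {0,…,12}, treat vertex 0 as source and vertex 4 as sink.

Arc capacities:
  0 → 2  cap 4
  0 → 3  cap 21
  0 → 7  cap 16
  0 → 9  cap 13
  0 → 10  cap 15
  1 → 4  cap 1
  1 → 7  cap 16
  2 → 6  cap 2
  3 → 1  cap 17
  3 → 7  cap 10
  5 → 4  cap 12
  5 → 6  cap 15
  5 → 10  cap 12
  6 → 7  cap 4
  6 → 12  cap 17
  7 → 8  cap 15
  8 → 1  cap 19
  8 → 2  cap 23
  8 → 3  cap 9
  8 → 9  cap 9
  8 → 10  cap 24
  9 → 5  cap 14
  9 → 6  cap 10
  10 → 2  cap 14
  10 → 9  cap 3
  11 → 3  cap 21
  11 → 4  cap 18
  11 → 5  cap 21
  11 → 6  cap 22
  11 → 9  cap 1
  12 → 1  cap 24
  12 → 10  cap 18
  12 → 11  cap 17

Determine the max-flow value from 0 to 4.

augment #1: 0→3→1→4 bottleneck 1, total now 1
augment #2: 0→9→5→4 bottleneck 12, total now 13
augment #3: 0→2→6→12→11→4 bottleneck 2, total now 15
augment #4: 0→9→6→12→11→4 bottleneck 1, total now 16
augment #5: 0→10→9→6→12→11→4 bottleneck 3, total now 19
augment #6: 0→7→8→9→6→12→11→4 bottleneck 6, total now 25
augment #7: 0→7→8→9→5→6→12→11→4 bottleneck 2, total now 27

Maximum flow value: 27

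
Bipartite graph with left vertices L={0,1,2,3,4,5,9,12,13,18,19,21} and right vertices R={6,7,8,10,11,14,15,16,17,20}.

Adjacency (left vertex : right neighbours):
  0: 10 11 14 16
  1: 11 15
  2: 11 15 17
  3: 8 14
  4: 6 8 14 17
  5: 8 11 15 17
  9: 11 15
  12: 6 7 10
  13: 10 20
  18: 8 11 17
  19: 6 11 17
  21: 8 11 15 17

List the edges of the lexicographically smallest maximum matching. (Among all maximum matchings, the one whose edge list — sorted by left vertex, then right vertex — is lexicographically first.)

|M| = 9 (so the lex-smallest maximum matching has 9 edges)
process left vertices in ascending order; for each, take the smallest-labelled available neighbour that still permits 9 edges overall, or leave it unmatched if none does
lex-smallest matching: {0-10, 1-11, 2-15, 3-8, 4-14, 5-17, 12-7, 13-20, 19-6}

Lex-smallest maximum matching: {(0,10), (1,11), (2,15), (3,8), (4,14), (5,17), (12,7), (13,20), (19,6)}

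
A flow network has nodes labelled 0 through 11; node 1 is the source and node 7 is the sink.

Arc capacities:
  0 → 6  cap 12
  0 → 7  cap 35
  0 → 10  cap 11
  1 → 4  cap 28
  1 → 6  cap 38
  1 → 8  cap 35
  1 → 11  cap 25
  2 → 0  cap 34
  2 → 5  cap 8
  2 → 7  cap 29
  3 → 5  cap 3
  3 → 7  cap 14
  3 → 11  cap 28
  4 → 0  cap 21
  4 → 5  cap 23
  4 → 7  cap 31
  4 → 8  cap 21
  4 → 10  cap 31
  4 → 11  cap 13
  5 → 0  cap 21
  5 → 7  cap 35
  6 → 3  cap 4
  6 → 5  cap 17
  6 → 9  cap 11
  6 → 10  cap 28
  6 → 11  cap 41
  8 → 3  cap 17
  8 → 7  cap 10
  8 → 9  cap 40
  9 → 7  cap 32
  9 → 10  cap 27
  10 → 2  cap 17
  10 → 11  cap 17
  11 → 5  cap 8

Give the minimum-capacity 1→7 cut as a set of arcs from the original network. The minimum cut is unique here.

augment #1: 1→4→7 push 28
augment #2: 1→8→7 push 10
augment #3: 1→6→3→7 push 4
augment #4: 1→6→5→7 push 17
augment #5: 1→6→9→7 push 11
augment #6: 1→8→3→7 push 10
augment #7: 1→8→9→7 push 15
augment #8: 1→11→5→7 push 8
augment #9: 1→6→10→2→7 push 6
max flow = 109; residual-reachable set from 1 gives S-side
cut edges (S→T): {(1,4), (1,6), (1,8), (11,5)} total cap 109

Min-cut arcs: {(1,4), (1,6), (1,8), (11,5)} (total capacity 109)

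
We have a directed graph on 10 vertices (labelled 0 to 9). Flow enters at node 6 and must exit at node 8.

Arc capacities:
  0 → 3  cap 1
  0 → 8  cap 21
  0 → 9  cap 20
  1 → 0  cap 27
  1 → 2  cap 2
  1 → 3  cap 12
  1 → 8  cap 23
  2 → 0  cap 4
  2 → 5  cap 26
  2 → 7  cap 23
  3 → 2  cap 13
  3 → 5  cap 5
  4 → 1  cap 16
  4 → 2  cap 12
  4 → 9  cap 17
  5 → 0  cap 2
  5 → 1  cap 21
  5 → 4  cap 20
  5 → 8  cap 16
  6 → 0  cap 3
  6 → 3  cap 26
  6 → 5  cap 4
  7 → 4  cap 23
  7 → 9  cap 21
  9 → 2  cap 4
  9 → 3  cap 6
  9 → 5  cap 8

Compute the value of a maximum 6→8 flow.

Maximum flow value: 25

augment #1: 6→0→8 bottleneck 3, total now 3
augment #2: 6→5→8 bottleneck 4, total now 7
augment #3: 6→3→5→8 bottleneck 5, total now 12
augment #4: 6→3→2→0→8 bottleneck 4, total now 16
augment #5: 6→3→2→5→8 bottleneck 7, total now 23
augment #6: 6→3→2→5→0→8 bottleneck 2, total now 25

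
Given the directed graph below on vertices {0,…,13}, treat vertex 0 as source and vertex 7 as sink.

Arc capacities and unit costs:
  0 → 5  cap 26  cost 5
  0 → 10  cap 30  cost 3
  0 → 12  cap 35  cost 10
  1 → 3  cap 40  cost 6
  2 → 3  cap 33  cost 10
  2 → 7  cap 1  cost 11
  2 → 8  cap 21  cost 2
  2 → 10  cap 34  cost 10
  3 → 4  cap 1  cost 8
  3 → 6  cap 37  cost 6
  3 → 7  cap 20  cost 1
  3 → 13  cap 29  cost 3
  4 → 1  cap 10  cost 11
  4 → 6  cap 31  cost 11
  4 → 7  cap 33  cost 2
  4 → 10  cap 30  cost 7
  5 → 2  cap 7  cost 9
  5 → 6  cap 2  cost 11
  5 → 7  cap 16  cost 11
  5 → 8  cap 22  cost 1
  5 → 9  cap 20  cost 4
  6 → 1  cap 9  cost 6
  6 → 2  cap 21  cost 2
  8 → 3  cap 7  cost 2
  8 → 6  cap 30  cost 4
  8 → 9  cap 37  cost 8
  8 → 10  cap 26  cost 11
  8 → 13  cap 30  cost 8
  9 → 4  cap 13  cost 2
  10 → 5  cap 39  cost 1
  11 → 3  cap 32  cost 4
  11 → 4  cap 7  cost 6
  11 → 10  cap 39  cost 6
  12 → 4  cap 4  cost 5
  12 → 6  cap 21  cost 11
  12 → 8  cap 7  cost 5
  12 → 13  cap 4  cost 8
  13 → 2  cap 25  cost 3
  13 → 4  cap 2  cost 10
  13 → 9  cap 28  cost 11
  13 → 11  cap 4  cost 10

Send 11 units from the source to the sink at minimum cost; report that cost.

Minimum cost for 11 units: 104

shortest-cost path #1: 0→10→5→8→3→7 push 7 @ unit cost 8 (adds 56)
shortest-cost path #2: 0→10→5→9→4→7 push 4 @ unit cost 12 (adds 48)
total cost = 104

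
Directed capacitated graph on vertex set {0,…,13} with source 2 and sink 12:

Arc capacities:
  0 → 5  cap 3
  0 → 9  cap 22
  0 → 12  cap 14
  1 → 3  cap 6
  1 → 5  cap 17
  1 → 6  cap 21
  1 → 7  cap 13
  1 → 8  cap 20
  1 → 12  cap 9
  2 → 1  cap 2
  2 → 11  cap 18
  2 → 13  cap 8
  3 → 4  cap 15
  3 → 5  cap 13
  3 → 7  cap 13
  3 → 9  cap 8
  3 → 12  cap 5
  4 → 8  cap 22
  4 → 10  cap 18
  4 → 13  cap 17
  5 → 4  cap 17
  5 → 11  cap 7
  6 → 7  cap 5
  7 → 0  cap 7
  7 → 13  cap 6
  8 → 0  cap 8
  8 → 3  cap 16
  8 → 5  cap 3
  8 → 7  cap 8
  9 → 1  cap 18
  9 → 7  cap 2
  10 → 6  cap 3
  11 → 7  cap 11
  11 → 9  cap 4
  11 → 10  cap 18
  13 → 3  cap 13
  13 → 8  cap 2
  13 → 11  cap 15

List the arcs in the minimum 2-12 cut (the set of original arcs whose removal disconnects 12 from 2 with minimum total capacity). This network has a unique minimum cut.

augment #1: 2→1→12 push 2
augment #2: 2→13→3→12 push 5
augment #3: 2→11→7→0→12 push 7
augment #4: 2→11→9→1→12 push 4
augment #5: 2→13→8→0→12 push 2
augment #6: 2→13→3→9→1→12 push 1
augment #7: 2→11→7→13→3→9→1→12 push 2
augment #8: 2→11→7→13→3→4→8→0→12 push 2
augment #9: 2→11→10→6→7→13→3→4→8→0→12 push 2
max flow = 27; residual-reachable set from 2 gives S-side
cut edges (S→T): {(2,1), (2,13), (7,0), (7,13), (11,9)} total cap 27

Min-cut arcs: {(2,1), (2,13), (7,0), (7,13), (11,9)} (total capacity 27)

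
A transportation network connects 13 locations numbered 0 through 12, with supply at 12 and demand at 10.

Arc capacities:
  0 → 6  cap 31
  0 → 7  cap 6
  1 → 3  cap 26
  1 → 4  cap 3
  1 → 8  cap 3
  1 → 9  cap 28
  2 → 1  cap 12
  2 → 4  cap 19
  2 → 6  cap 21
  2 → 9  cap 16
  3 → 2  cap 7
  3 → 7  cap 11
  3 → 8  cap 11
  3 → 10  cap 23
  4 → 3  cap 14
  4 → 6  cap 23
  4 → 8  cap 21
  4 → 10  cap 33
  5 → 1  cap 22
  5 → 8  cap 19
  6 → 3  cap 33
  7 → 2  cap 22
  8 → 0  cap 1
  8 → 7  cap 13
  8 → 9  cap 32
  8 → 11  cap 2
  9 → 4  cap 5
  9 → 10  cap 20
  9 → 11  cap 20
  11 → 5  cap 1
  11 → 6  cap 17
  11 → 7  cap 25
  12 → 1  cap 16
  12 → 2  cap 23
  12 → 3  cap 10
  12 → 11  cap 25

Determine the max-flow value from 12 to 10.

Maximum flow value: 70

augment #1: 12→3→10 bottleneck 10, total now 10
augment #2: 12→1→3→10 bottleneck 13, total now 23
augment #3: 12→1→4→10 bottleneck 3, total now 26
augment #4: 12→2→4→10 bottleneck 19, total now 45
augment #5: 12→2→9→10 bottleneck 4, total now 49
augment #6: 12→11→5→1→9→10 bottleneck 1, total now 50
augment #7: 12→11→7→2→9→10 bottleneck 12, total now 62
augment #8: 12→11→6→3→1→9→10 bottleneck 3, total now 65
augment #9: 12→11→6→3→1→9→4→10 bottleneck 5, total now 70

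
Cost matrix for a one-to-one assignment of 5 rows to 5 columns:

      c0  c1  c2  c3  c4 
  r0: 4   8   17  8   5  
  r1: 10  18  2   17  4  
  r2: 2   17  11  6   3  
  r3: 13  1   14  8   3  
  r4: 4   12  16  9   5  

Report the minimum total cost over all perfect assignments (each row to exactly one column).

one of 4 optimal assignments: row0→col0 (cost 4), row1→col2 (cost 2), row2→col3 (cost 6), row3→col1 (cost 1), row4→col4 (cost 5)
total = 4 + 2 + 6 + 1 + 5 = 18

Minimum assignment cost: 18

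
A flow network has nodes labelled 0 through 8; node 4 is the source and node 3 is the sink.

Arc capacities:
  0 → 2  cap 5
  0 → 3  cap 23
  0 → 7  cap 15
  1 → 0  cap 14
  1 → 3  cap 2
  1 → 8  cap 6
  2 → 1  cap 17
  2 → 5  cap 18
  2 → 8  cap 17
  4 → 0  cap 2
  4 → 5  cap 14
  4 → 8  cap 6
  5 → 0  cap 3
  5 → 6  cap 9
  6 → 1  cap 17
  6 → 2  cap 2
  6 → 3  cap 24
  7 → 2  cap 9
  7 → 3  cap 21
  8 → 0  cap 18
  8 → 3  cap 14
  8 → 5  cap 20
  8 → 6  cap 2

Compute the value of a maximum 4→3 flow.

augment #1: 4→0→3 bottleneck 2, total now 2
augment #2: 4→8→3 bottleneck 6, total now 8
augment #3: 4→5→0→3 bottleneck 3, total now 11
augment #4: 4→5→6→3 bottleneck 9, total now 20

Maximum flow value: 20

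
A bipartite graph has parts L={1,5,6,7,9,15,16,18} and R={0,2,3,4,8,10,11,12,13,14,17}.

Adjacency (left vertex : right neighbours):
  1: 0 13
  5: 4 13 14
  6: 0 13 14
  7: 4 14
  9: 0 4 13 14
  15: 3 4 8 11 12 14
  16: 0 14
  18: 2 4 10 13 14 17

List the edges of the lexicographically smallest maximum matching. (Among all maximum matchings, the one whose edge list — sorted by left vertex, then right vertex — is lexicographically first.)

Lex-smallest maximum matching: {(1,0), (5,4), (6,13), (7,14), (15,3), (18,2)}

|M| = 6 (so the lex-smallest maximum matching has 6 edges)
process left vertices in ascending order; for each, take the smallest-labelled available neighbour that still permits 6 edges overall, or leave it unmatched if none does
lex-smallest matching: {1-0, 5-4, 6-13, 7-14, 15-3, 18-2}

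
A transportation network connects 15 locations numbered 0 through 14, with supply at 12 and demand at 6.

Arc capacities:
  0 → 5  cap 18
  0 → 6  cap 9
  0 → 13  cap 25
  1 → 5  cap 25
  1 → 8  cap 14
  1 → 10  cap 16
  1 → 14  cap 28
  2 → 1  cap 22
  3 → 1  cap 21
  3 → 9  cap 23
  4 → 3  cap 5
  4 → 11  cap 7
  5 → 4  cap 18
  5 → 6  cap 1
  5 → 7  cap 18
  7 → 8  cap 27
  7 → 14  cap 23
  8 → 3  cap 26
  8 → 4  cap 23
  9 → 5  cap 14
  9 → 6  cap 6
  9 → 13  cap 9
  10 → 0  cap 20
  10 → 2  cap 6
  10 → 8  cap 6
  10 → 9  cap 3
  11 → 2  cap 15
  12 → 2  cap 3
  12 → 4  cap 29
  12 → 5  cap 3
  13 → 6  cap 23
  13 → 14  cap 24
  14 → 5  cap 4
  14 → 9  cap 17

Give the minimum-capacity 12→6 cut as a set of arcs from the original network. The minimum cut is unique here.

Min-cut arcs: {(4,3), (4,11), (12,2), (12,5)} (total capacity 18)

augment #1: 12→5→6 push 1
augment #2: 12→4→3→9→6 push 5
augment #3: 12→2→1→10→0→6 push 3
augment #4: 12→5→7→14→9→6 push 1
augment #5: 12→5→7→14→9→13→6 push 1
augment #6: 12→4→11→2→1→10→0→6 push 6
augment #7: 12→4→11→2→1→10→0→13→6 push 1
max flow = 18; residual-reachable set from 12 gives S-side
cut edges (S→T): {(4,3), (4,11), (12,2), (12,5)} total cap 18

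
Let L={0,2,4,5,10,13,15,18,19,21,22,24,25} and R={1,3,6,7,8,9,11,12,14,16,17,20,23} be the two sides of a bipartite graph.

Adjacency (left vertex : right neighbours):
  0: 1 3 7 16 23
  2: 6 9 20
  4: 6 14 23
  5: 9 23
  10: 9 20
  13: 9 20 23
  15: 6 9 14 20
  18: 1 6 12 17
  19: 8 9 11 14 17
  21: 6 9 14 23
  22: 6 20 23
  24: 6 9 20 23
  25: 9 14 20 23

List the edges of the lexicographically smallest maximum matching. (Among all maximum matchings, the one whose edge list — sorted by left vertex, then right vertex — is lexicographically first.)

|M| = 8 (so the lex-smallest maximum matching has 8 edges)
process left vertices in ascending order; for each, take the smallest-labelled available neighbour that still permits 8 edges overall, or leave it unmatched if none does
lex-smallest matching: {0-1, 2-6, 4-14, 5-9, 10-20, 13-23, 18-12, 19-8}

Lex-smallest maximum matching: {(0,1), (2,6), (4,14), (5,9), (10,20), (13,23), (18,12), (19,8)}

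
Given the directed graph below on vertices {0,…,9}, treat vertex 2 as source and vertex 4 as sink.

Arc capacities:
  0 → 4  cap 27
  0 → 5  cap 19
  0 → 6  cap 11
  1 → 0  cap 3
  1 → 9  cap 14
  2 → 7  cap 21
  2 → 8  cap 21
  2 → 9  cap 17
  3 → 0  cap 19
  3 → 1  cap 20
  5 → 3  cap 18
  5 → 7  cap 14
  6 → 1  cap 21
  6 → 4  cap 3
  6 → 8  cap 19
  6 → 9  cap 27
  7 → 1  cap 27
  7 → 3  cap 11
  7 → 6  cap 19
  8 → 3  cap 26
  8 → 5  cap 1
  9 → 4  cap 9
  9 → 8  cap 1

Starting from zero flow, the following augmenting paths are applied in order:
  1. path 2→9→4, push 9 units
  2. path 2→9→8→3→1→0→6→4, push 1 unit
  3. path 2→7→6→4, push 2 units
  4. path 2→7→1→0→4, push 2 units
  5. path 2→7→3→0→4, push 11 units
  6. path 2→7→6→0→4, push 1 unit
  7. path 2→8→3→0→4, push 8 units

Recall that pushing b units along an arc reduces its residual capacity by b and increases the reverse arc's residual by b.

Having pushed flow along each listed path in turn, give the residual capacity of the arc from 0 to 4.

after path 1 (2→9→4, push 9): res(0,4)=27
after path 2 (2→9→8→3→1→0→6→4, push 1): res(0,4)=27
after path 3 (2→7→6→4, push 2): res(0,4)=27
after path 4 (2→7→1→0→4, push 2): res(0,4)=25
after path 5 (2→7→3→0→4, push 11): res(0,4)=14
after path 6 (2→7→6→0→4, push 1): res(0,4)=13
after path 7 (2→8→3→0→4, push 8): res(0,4)=5

Residual capacity of (0,4): 5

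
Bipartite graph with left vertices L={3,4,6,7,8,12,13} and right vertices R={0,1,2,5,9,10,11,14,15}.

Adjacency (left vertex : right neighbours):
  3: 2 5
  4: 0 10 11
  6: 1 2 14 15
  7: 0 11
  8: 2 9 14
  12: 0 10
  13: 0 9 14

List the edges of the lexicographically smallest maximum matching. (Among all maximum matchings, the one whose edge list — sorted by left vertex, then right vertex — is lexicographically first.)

Lex-smallest maximum matching: {(3,2), (4,0), (6,1), (7,11), (8,9), (12,10), (13,14)}

|M| = 7 (so the lex-smallest maximum matching has 7 edges)
process left vertices in ascending order; for each, take the smallest-labelled available neighbour that still permits 7 edges overall, or leave it unmatched if none does
lex-smallest matching: {3-2, 4-0, 6-1, 7-11, 8-9, 12-10, 13-14}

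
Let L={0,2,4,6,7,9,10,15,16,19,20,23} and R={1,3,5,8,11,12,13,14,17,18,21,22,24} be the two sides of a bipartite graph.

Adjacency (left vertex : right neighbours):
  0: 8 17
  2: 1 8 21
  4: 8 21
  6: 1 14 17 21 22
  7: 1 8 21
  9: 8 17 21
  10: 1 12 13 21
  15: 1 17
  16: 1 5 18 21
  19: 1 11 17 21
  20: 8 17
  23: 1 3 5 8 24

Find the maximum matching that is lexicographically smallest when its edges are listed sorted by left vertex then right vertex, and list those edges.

|M| = 9 (so the lex-smallest maximum matching has 9 edges)
process left vertices in ascending order; for each, take the smallest-labelled available neighbour that still permits 9 edges overall, or leave it unmatched if none does
lex-smallest matching: {0-8, 2-1, 4-21, 6-14, 9-17, 10-12, 16-5, 19-11, 23-3}

Lex-smallest maximum matching: {(0,8), (2,1), (4,21), (6,14), (9,17), (10,12), (16,5), (19,11), (23,3)}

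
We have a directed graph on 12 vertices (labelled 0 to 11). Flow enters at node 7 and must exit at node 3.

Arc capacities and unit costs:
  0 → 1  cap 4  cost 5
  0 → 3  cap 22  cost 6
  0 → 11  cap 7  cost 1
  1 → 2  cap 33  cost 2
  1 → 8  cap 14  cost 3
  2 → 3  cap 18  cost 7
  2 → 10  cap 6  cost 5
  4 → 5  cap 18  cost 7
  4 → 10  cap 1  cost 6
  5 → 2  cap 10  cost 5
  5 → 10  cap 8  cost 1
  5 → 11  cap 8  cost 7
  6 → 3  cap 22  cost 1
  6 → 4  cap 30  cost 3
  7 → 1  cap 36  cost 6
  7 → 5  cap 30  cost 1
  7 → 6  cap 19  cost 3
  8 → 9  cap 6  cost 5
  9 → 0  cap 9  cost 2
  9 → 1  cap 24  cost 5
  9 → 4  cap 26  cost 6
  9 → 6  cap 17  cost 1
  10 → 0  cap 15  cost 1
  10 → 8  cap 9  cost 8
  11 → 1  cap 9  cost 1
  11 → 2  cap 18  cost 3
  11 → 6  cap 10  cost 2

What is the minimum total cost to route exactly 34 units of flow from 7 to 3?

Minimum cost for 34 units: 233

shortest-cost path #1: 7→6→3 push 19 @ unit cost 4 (adds 76)
shortest-cost path #2: 7→5→10→0→11→6→3 push 3 @ unit cost 7 (adds 21)
shortest-cost path #3: 7→5→10→0→3 push 5 @ unit cost 9 (adds 45)
shortest-cost path #4: 7→5→11→0→3 push 3 @ unit cost 13 (adds 39)
shortest-cost path #5: 7→5→2→3 push 4 @ unit cost 13 (adds 52)
total cost = 233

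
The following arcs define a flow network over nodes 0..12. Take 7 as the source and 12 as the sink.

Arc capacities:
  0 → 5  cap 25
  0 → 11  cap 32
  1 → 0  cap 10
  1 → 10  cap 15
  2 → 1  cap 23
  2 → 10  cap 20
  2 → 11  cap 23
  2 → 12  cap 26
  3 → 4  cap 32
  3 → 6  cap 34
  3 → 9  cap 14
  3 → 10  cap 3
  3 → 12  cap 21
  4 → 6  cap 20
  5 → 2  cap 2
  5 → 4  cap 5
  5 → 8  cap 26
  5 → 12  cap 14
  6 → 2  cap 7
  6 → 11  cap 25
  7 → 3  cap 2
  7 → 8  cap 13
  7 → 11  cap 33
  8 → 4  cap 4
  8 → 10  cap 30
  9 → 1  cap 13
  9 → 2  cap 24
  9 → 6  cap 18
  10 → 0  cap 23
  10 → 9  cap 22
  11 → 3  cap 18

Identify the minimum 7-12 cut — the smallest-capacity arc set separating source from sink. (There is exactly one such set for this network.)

augment #1: 7→3→12 push 2
augment #2: 7→11→3→12 push 18
augment #3: 7→8→4→6→2→12 push 4
augment #4: 7→8→10→0→5→12 push 9
max flow = 33; residual-reachable set from 7 gives S-side
cut edges (S→T): {(7,3), (7,8), (11,3)} total cap 33

Min-cut arcs: {(7,3), (7,8), (11,3)} (total capacity 33)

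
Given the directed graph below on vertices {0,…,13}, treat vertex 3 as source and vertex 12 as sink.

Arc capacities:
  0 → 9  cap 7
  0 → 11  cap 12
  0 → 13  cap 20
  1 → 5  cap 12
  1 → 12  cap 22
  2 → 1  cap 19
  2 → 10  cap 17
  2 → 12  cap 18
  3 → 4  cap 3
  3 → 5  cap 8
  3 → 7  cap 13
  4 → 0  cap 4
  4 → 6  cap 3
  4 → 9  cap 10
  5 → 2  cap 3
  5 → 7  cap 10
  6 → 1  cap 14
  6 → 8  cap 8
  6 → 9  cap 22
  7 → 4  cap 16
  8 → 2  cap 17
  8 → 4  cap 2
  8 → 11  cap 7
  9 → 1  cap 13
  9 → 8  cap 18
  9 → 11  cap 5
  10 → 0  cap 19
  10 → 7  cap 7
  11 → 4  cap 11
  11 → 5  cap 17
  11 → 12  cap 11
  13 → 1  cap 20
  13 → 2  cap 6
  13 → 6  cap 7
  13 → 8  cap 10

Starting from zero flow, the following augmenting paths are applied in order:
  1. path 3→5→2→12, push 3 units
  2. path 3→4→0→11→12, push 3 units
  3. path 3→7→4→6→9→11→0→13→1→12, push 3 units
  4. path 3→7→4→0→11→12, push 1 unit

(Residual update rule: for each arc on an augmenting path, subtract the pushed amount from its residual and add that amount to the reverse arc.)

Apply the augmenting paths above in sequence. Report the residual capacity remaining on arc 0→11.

Residual capacity of (0,11): 11

after path 1 (3→5→2→12, push 3): res(0,11)=12
after path 2 (3→4→0→11→12, push 3): res(0,11)=9
after path 3 (3→7→4→6→9→11→0→13→1→12, push 3): res(0,11)=12
after path 4 (3→7→4→0→11→12, push 1): res(0,11)=11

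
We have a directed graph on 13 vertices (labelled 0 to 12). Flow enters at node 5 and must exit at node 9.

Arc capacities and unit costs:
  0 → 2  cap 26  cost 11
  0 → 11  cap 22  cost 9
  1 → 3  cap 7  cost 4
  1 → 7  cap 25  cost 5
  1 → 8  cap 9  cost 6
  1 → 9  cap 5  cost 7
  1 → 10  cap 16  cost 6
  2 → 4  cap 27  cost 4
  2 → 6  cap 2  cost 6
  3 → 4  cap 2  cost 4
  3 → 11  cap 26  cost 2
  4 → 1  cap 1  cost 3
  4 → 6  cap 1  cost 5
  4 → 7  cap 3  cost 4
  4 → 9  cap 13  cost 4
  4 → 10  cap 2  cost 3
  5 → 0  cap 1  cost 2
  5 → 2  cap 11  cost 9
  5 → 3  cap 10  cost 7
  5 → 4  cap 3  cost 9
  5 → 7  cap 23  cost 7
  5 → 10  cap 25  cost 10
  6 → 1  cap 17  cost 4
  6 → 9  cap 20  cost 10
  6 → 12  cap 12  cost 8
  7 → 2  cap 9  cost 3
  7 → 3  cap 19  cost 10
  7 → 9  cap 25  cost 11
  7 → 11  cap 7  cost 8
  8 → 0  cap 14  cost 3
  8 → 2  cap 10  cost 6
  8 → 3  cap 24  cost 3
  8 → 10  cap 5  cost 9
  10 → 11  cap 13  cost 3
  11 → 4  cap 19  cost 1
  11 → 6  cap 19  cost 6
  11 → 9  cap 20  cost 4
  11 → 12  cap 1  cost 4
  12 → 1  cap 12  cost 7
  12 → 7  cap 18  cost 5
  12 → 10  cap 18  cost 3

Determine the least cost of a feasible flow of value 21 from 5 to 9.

Minimum cost for 21 units: 303

shortest-cost path #1: 5→4→9 push 3 @ unit cost 13 (adds 39)
shortest-cost path #2: 5→3→11→9 push 10 @ unit cost 13 (adds 130)
shortest-cost path #3: 5→0→11→9 push 1 @ unit cost 15 (adds 15)
shortest-cost path #4: 5→10→11→9 push 7 @ unit cost 17 (adds 119)
total cost = 303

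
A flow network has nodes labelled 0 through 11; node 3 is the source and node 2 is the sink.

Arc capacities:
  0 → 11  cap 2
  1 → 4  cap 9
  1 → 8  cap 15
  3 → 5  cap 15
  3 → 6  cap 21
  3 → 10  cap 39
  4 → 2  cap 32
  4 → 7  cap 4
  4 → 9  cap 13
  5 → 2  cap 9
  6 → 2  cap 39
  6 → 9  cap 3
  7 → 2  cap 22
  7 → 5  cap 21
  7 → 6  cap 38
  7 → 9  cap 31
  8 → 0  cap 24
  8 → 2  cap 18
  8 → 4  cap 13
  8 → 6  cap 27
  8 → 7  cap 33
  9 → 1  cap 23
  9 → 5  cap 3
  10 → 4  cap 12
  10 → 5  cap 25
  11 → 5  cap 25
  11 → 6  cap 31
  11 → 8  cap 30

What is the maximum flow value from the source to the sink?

Maximum flow value: 42

augment #1: 3→5→2 bottleneck 9, total now 9
augment #2: 3→6→2 bottleneck 21, total now 30
augment #3: 3→10→4→2 bottleneck 12, total now 42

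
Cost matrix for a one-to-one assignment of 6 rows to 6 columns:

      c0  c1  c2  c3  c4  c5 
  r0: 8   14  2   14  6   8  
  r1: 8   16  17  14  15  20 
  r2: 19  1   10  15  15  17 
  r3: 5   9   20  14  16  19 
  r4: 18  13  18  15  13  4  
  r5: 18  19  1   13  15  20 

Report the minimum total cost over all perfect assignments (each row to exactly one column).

optimal assignment: row0→col4 (cost 6), row1→col3 (cost 14), row2→col1 (cost 1), row3→col0 (cost 5), row4→col5 (cost 4), row5→col2 (cost 1)
total = 6 + 14 + 1 + 5 + 4 + 1 = 31

Minimum assignment cost: 31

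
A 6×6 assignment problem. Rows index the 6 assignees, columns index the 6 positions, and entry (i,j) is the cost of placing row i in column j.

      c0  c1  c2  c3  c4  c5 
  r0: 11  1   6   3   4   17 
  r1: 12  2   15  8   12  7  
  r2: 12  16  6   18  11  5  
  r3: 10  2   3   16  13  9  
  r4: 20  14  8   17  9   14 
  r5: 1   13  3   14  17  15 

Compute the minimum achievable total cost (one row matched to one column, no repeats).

optimal assignment: row0→col3 (cost 3), row1→col1 (cost 2), row2→col5 (cost 5), row3→col2 (cost 3), row4→col4 (cost 9), row5→col0 (cost 1)
total = 3 + 2 + 5 + 3 + 9 + 1 = 23

Minimum assignment cost: 23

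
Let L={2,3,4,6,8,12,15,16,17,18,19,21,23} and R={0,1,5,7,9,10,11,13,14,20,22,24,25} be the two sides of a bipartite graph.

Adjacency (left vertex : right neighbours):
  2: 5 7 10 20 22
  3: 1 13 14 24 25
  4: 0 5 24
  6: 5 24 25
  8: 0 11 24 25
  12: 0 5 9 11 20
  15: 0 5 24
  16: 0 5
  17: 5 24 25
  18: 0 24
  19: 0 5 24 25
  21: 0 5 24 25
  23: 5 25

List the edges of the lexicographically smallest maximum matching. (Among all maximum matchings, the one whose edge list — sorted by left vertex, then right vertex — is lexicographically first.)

|M| = 8 (so the lex-smallest maximum matching has 8 edges)
process left vertices in ascending order; for each, take the smallest-labelled available neighbour that still permits 8 edges overall, or leave it unmatched if none does
lex-smallest matching: {2-7, 3-1, 4-0, 6-5, 8-11, 12-9, 15-24, 17-25}

Lex-smallest maximum matching: {(2,7), (3,1), (4,0), (6,5), (8,11), (12,9), (15,24), (17,25)}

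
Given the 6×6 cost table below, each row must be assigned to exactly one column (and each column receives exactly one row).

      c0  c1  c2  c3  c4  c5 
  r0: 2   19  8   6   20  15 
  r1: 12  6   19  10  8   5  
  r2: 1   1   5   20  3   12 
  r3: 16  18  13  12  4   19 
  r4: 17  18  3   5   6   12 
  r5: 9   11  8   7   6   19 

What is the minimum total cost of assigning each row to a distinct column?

optimal assignment: row0→col0 (cost 2), row1→col5 (cost 5), row2→col1 (cost 1), row3→col4 (cost 4), row4→col2 (cost 3), row5→col3 (cost 7)
total = 2 + 5 + 1 + 4 + 3 + 7 = 22

Minimum assignment cost: 22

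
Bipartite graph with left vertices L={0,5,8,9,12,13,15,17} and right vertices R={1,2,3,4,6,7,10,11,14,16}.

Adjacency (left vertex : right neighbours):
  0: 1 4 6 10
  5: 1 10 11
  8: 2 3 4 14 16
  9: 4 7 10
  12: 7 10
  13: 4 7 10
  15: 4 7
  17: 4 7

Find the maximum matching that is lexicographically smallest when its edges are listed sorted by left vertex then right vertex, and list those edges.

Lex-smallest maximum matching: {(0,1), (5,11), (8,2), (9,4), (12,7), (13,10)}

|M| = 6 (so the lex-smallest maximum matching has 6 edges)
process left vertices in ascending order; for each, take the smallest-labelled available neighbour that still permits 6 edges overall, or leave it unmatched if none does
lex-smallest matching: {0-1, 5-11, 8-2, 9-4, 12-7, 13-10}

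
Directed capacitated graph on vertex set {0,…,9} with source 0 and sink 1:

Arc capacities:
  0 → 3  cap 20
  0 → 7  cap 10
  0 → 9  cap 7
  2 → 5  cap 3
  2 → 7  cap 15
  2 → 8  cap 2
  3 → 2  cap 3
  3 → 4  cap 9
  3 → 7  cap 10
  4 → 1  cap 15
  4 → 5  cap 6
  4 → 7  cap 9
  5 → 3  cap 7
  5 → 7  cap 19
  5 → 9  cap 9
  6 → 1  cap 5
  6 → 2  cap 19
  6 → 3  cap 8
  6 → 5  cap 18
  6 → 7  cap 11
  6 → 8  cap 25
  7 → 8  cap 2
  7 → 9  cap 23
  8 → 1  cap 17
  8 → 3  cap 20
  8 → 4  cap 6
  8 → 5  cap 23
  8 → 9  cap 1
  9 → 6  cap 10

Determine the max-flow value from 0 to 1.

augment #1: 0→3→4→1 bottleneck 9, total now 9
augment #2: 0→7→8→1 bottleneck 2, total now 11
augment #3: 0→9→6→1 bottleneck 5, total now 16
augment #4: 0→3→2→8→1 bottleneck 2, total now 18
augment #5: 0→9→6→8→1 bottleneck 2, total now 20
augment #6: 0→7→9→6→8→1 bottleneck 3, total now 23

Maximum flow value: 23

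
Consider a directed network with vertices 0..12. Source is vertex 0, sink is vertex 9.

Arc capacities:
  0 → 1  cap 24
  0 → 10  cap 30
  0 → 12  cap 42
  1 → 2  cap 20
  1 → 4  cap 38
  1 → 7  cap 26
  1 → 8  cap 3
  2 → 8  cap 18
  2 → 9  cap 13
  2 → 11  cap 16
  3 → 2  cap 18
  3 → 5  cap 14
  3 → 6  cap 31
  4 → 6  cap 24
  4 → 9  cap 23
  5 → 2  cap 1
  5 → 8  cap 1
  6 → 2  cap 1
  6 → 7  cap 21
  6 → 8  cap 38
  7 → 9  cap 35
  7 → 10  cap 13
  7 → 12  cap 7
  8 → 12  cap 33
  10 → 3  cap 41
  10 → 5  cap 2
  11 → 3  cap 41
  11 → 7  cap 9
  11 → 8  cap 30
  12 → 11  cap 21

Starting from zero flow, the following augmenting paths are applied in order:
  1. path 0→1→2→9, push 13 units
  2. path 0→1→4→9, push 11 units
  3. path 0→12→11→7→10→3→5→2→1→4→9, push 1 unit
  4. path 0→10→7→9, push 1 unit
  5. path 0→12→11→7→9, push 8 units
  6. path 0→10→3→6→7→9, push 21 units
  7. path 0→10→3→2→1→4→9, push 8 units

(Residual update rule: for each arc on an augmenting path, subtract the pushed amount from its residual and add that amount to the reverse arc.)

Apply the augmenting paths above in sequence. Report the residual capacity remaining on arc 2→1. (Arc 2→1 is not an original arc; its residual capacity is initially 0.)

after path 1 (0→1→2→9, push 13): res(2,1)=13
after path 2 (0→1→4→9, push 11): res(2,1)=13
after path 3 (0→12→11→7→10→3→5→2→1→4→9, push 1): res(2,1)=12
after path 4 (0→10→7→9, push 1): res(2,1)=12
after path 5 (0→12→11→7→9, push 8): res(2,1)=12
after path 6 (0→10→3→6→7→9, push 21): res(2,1)=12
after path 7 (0→10→3→2→1→4→9, push 8): res(2,1)=4

Residual capacity of (2,1): 4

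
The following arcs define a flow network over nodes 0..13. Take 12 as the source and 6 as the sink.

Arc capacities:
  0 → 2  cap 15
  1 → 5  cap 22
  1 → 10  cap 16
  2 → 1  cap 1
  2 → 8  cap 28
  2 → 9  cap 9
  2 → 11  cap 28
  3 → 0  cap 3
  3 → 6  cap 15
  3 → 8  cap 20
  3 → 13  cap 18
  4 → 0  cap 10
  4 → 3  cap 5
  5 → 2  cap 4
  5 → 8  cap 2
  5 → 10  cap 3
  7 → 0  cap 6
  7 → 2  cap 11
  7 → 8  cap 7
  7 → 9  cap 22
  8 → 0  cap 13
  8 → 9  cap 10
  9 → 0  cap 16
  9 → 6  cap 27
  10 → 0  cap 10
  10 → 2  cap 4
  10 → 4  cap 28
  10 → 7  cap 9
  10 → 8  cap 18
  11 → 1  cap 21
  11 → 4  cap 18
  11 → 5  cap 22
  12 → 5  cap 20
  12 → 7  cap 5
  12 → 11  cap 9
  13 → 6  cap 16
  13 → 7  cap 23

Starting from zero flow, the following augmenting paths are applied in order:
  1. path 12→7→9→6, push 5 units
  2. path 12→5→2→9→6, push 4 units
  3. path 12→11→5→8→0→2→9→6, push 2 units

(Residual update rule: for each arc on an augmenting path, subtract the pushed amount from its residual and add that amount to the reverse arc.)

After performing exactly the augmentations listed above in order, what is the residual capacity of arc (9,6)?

Residual capacity of (9,6): 16

after path 1 (12→7→9→6, push 5): res(9,6)=22
after path 2 (12→5→2→9→6, push 4): res(9,6)=18
after path 3 (12→11→5→8→0→2→9→6, push 2): res(9,6)=16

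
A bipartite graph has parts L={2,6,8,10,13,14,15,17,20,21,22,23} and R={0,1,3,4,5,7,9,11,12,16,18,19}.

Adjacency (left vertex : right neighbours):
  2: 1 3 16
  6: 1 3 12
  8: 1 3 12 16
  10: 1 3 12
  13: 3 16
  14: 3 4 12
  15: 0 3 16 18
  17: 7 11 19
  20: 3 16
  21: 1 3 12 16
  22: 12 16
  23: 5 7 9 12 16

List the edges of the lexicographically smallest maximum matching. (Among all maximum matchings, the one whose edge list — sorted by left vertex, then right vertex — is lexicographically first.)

Lex-smallest maximum matching: {(2,1), (6,3), (8,12), (13,16), (14,4), (15,0), (17,7), (23,5)}

|M| = 8 (so the lex-smallest maximum matching has 8 edges)
process left vertices in ascending order; for each, take the smallest-labelled available neighbour that still permits 8 edges overall, or leave it unmatched if none does
lex-smallest matching: {2-1, 6-3, 8-12, 13-16, 14-4, 15-0, 17-7, 23-5}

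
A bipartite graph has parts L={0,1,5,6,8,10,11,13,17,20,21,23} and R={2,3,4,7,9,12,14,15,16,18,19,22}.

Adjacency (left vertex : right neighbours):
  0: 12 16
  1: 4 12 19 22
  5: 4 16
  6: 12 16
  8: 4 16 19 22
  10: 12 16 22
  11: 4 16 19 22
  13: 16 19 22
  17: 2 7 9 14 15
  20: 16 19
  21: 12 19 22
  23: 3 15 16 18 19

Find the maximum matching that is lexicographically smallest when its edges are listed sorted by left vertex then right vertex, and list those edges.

|M| = 7 (so the lex-smallest maximum matching has 7 edges)
process left vertices in ascending order; for each, take the smallest-labelled available neighbour that still permits 7 edges overall, or leave it unmatched if none does
lex-smallest matching: {0-12, 1-4, 5-16, 8-19, 10-22, 17-2, 23-3}

Lex-smallest maximum matching: {(0,12), (1,4), (5,16), (8,19), (10,22), (17,2), (23,3)}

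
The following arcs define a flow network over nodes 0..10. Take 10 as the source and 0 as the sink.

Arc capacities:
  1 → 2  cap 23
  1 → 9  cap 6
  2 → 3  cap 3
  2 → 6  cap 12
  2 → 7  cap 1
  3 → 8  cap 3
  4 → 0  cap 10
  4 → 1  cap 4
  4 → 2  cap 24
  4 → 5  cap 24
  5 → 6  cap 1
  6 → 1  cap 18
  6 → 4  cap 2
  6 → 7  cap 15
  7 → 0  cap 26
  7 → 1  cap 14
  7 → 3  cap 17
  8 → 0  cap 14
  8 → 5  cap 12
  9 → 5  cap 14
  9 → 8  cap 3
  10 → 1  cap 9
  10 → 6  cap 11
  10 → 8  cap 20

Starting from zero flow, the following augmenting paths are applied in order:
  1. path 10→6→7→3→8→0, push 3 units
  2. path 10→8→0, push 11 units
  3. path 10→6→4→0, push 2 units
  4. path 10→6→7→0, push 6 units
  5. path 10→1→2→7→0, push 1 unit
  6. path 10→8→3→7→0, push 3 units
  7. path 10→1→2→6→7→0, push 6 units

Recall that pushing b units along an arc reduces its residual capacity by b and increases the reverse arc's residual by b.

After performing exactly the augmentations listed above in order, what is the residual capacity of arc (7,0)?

after path 1 (10→6→7→3→8→0, push 3): res(7,0)=26
after path 2 (10→8→0, push 11): res(7,0)=26
after path 3 (10→6→4→0, push 2): res(7,0)=26
after path 4 (10→6→7→0, push 6): res(7,0)=20
after path 5 (10→1→2→7→0, push 1): res(7,0)=19
after path 6 (10→8→3→7→0, push 3): res(7,0)=16
after path 7 (10→1→2→6→7→0, push 6): res(7,0)=10

Residual capacity of (7,0): 10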